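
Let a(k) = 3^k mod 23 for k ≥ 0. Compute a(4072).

9

a(0) = 1; a(1) = 3; a(2) = 9; a(3) = 4; a(4) = 12; a(5) = 13; a(6) = 16; a(7) = 2; a(8) = 6; a(9) = 18; a(10) = 8; a(11) = 1.
Since a(11) = a(0) = 1, the sequence is periodic with period 11.
(4072 - 0) mod 11 = 2, so a(4072) = a(2) = 9.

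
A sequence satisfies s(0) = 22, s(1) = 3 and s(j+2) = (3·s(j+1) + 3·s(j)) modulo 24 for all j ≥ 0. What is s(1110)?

6

Listing terms: s(0) = 22; s(1) = 3; s(2) = 3; s(3) = 18; s(4) = 15; s(5) = 3; s(6) = 6; s(7) = 3; s(8) = 3.
Since (s(7), s(8)) = (s(1), s(2)) = (3, 3) (two consecutive terms determine the rest), the sequence is eventually periodic: after a pre-period of length 1 it cycles with period 6.
For j ≥ 1, s(j) depends only on (j - 1) mod 6. (1110 - 1) mod 6 = 5, so s(1110) = s(6) = 6.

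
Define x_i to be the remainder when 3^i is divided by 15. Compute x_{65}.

3

x_1 = 3,  x_2 = 9,  x_3 = 12,  x_4 = 6,  x_5 = 3.
Since x_5 = x_1 = 3, the sequence is periodic with period 4.
So x_{65} = x_{1 + ((65-1) mod 4)} = x_1 = 3.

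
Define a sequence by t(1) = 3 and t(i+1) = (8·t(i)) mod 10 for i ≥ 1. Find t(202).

4

Computing terms: t(1) = 3,  t(2) = 4,  t(3) = 2,  t(4) = 6,  t(5) = 8,  t(6) = 4.
Since t(6) = t(2) = 4, the sequence is eventually periodic: after a pre-period of length 1 it cycles with period 4.
For i ≥ 2, t(i) depends only on (i - 2) mod 4. (202 - 2) mod 4 = 0, so t(202) = t(2) = 4.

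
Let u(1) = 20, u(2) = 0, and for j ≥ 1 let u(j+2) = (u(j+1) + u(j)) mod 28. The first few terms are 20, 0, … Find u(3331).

Computing terms: u(1) = 20; u(2) = 0; u(3) = 20; u(4) = 20; u(5) = 12; u(6) = 4; u(7) = 16; u(8) = 20; u(9) = 8; u(10) = 0; u(11) = 8; u(12) = 8; u(13) = 16; u(14) = 24; u(15) = 12; u(16) = 8; u(17) = 20; u(18) = 0.
Since (u(17), u(18)) = (u(1), u(2)) = (20, 0) (two consecutive terms determine the rest), the sequence is periodic with period 16.
(3331 - 1) mod 16 = 2, so u(3331) = u(3) = 20.

20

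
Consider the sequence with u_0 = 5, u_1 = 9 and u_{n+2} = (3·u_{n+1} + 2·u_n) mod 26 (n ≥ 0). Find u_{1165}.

Listing terms: u_0 = 5,  u_1 = 9,  u_2 = 11,  u_3 = 25,  u_4 = 19,  u_5 = 3,  u_6 = 21,  u_7 = 17,  u_8 = 15,  u_9 = 1,  u_{10} = 7,  u_{11} = 23,  u_{12} = 5,  u_{13} = 9.
Since (u_{12}, u_{13}) = (u_0, u_1) = (5, 9) (two consecutive terms determine the rest), the sequence is periodic with period 12.
(1165 - 0) mod 12 = 1, so u_{1165} = u_1 = 9.

9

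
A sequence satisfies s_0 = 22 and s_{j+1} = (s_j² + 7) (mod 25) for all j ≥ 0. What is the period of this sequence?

Listing terms: s_0 = 22,  s_1 = 16,  s_2 = 13,  s_3 = 1,  s_4 = 8,  s_5 = 21,  s_6 = 23,  s_7 = 11,  s_8 = 3,  s_9 = 16.
Since s_9 = s_1 = 16, the sequence is eventually periodic: after a pre-period of length 1 it cycles with period 8.

8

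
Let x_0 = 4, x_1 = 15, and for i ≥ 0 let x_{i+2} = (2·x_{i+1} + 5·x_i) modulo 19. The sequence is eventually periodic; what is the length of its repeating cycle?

18

Computing terms: x_0 = 4; x_1 = 15; x_2 = 12; x_3 = 4; x_4 = 11; x_5 = 4; x_6 = 6; x_7 = 13; x_8 = 18; x_9 = 6; x_{10} = 7; x_{11} = 6; x_{12} = 9; x_{13} = 10; x_{14} = 8; x_{15} = 9; x_{16} = 1; x_{17} = 9; x_{18} = 4; x_{19} = 15.
Since (x_{18}, x_{19}) = (x_0, x_1) = (4, 15) (two consecutive terms determine the rest), the sequence is periodic with period 18.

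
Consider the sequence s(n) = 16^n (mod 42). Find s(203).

Listing terms: s(1) = 16,  s(2) = 4,  s(3) = 22,  s(4) = 16.
The sequence repeats with period 3.
(203 - 1) mod 3 = 1, so s(203) = s(2) = 4.

4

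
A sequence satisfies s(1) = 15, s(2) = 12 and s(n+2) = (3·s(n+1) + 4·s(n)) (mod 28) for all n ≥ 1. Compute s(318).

4

Listing terms: s(1) = 15, s(2) = 12, s(3) = 12, s(4) = 0, s(5) = 20, s(6) = 4, s(7) = 8, s(8) = 12, s(9) = 12.
Since (s(8), s(9)) = (s(2), s(3)) = (12, 12) (two consecutive terms determine the rest), the sequence is eventually periodic: after a pre-period of length 1 it cycles with period 6.
For n ≥ 2, s(n) depends only on (n - 2) mod 6. (318 - 2) mod 6 = 4, so s(318) = s(6) = 4.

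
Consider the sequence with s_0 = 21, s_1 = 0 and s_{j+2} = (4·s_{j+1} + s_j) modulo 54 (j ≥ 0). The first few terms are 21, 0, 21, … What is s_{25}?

0

We have s_0 = 21, s_1 = 0, s_2 = 21, s_3 = 30, s_4 = 33, s_5 = 0, s_6 = 33, s_7 = 24, s_8 = 21, s_9 = 0.
Since (s_8, s_9) = (s_0, s_1) = (21, 0) (two consecutive terms determine the rest), the sequence is periodic with period 8.
So s_{25} = s_{0 + ((25-0) mod 8)} = s_1 = 0.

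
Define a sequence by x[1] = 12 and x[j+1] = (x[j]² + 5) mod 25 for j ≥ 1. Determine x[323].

x[1] = 12,  x[2] = 24,  x[3] = 6,  x[4] = 16,  x[5] = 11,  x[6] = 1,  x[7] = 6.
Since x[7] = x[3] = 6, the sequence is eventually periodic: after a pre-period of length 2 it cycles with period 4.
For j ≥ 3, x[j] depends only on (j - 3) mod 4. (323 - 3) mod 4 = 0, so x[323] = x[3] = 6.

6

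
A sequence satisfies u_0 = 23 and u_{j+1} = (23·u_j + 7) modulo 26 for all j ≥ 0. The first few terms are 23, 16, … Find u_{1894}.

Computing terms: u_0 = 23,  u_1 = 16,  u_2 = 11,  u_3 = 0,  u_4 = 7,  u_5 = 12,  u_6 = 23.
The sequence repeats with period 6.
(1894 - 0) mod 6 = 4, so u_{1894} = u_4 = 7.

7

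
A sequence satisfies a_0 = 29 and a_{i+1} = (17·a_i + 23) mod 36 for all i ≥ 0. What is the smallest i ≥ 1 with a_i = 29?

4

a_0 = 29, a_1 = 12, a_2 = 11, a_3 = 30, a_4 = 29.
Since a_4 = a_0 = 29, the sequence is periodic with period 4.
The value 29 next appears (with i ≥ 1) at a_4.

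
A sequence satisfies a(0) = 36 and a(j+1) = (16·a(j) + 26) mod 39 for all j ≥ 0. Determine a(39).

We have a(0) = 36; a(1) = 17; a(2) = 25; a(3) = 36.
Since a(3) = a(0) = 36, the sequence is periodic with period 3.
So a(39) = a(0 + ((39-0) mod 3)) = a(0) = 36.

36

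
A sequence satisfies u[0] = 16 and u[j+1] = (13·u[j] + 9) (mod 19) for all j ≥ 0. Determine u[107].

Listing terms: u[0] = 16; u[1] = 8; u[2] = 18; u[3] = 15; u[4] = 14; u[5] = 1; u[6] = 3; u[7] = 10; u[8] = 6; u[9] = 11; u[10] = 0; u[11] = 9; u[12] = 12; u[13] = 13; u[14] = 7; u[15] = 5; u[16] = 17; u[17] = 2; u[18] = 16.
The sequence repeats with period 18.
(107 - 0) mod 18 = 17, so u[107] = u[17] = 2.

2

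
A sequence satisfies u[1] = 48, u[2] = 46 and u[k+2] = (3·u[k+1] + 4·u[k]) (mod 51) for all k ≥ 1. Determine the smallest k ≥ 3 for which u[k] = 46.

6

Listing terms: u[1] = 48, u[2] = 46, u[3] = 24, u[4] = 1, u[5] = 48, u[6] = 46.
The sequence repeats with period 4.
The value 46 next appears (with k ≥ 3) at u[6].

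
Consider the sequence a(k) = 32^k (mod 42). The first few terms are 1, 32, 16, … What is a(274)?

We have a(0) = 1,  a(1) = 32,  a(2) = 16,  a(3) = 8,  a(4) = 4,  a(5) = 2,  a(6) = 22,  a(7) = 32.
Since a(7) = a(1) = 32, the sequence is eventually periodic: after a pre-period of length 1 it cycles with period 6.
For k ≥ 1, a(k) depends only on (k - 1) mod 6. (274 - 1) mod 6 = 3, so a(274) = a(4) = 4.

4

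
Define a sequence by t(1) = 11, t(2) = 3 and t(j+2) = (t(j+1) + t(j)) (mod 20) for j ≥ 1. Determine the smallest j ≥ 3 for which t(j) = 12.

We have t(1) = 11, t(2) = 3, t(3) = 14, t(4) = 17, t(5) = 11, t(6) = 8, t(7) = 19, t(8) = 7, t(9) = 6, t(10) = 13, t(11) = 19, t(12) = 12, t(13) = 11, t(14) = 3.
The sequence repeats with period 12.
The value 12 first appears (with j ≥ 3) at t(12).

12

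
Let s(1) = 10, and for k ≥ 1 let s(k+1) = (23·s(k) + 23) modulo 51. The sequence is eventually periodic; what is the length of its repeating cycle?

16

We have s(1) = 10,  s(2) = 49,  s(3) = 28,  s(4) = 4,  s(5) = 13,  s(6) = 16,  s(7) = 34,  s(8) = 40,  s(9) = 25,  s(10) = 37,  s(11) = 7,  s(12) = 31,  s(13) = 22,  s(14) = 19,  s(15) = 1,  s(16) = 46,  s(17) = 10.
Since s(17) = s(1) = 10, the sequence is periodic with period 16.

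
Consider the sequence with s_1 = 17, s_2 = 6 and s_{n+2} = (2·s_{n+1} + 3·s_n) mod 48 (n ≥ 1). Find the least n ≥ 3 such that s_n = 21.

13

s_1 = 17, s_2 = 6, s_3 = 15, s_4 = 0, s_5 = 45, s_6 = 42, s_7 = 27, s_8 = 36, s_9 = 9, s_{10} = 30, s_{11} = 39, s_{12} = 24, s_{13} = 21, s_{14} = 18, s_{15} = 3, s_{16} = 12, s_{17} = 33, s_{18} = 6, s_{19} = 15.
Since (s_{18}, s_{19}) = (s_2, s_3) = (6, 15) (two consecutive terms determine the rest), the sequence is eventually periodic: after a pre-period of length 1 it cycles with period 16.
The value 21 first appears (with n ≥ 3) at s_{13}.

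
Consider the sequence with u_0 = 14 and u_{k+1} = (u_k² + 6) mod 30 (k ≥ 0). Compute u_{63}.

16

We have u_0 = 14, u_1 = 22, u_2 = 10, u_3 = 16, u_4 = 22.
Since u_4 = u_1 = 22, the sequence is eventually periodic: after a pre-period of length 1 it cycles with period 3.
For k ≥ 1, u_k depends only on (k - 1) mod 3. (63 - 1) mod 3 = 2, so u_{63} = u_3 = 16.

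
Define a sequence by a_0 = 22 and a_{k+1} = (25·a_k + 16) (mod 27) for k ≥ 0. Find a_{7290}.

We have a_0 = 22; a_1 = 26; a_2 = 18; a_3 = 7; a_4 = 2; a_5 = 12; a_6 = 19; a_7 = 5; a_8 = 6; a_9 = 4; a_{10} = 8; a_{11} = 0; a_{12} = 16; a_{13} = 11; a_{14} = 21; a_{15} = 1; a_{16} = 14; a_{17} = 15; a_{18} = 13; a_{19} = 17; a_{20} = 9; a_{21} = 25; a_{22} = 20; a_{23} = 3; a_{24} = 10; a_{25} = 23; a_{26} = 24; a_{27} = 22.
The sequence repeats with period 27.
(7290 - 0) mod 27 = 0, so a_{7290} = a_0 = 22.

22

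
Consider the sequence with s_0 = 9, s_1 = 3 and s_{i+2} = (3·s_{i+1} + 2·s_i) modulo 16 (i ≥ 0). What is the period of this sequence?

s_0 = 9; s_1 = 3; s_2 = 11; s_3 = 7; s_4 = 11; s_5 = 15; s_6 = 3; s_7 = 7; s_8 = 11.
Since (s_7, s_8) = (s_3, s_4) = (7, 11) (two consecutive terms determine the rest), the sequence is eventually periodic: after a pre-period of length 3 it cycles with period 4.

4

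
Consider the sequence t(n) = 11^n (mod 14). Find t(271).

We have t(0) = 1; t(1) = 11; t(2) = 9; t(3) = 1.
The sequence repeats with period 3.
(271 - 0) mod 3 = 1, so t(271) = t(1) = 11.

11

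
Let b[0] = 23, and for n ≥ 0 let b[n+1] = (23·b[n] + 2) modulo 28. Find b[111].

23

b[0] = 23; b[1] = 27; b[2] = 7; b[3] = 23.
Since b[3] = b[0] = 23, the sequence is periodic with period 3.
(111 - 0) mod 3 = 0, so b[111] = b[0] = 23.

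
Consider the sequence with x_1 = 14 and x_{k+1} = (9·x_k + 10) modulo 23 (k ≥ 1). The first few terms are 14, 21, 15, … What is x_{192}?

We have x_1 = 14,  x_2 = 21,  x_3 = 15,  x_4 = 7,  x_5 = 4,  x_6 = 0,  x_7 = 10,  x_8 = 8,  x_9 = 13,  x_{10} = 12,  x_{11} = 3,  x_{12} = 14.
The sequence repeats with period 11.
(192 - 1) mod 11 = 4, so x_{192} = x_5 = 4.

4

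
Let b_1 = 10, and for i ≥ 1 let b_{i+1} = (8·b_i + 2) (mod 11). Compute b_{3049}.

4

Listing terms: b_1 = 10, b_2 = 5, b_3 = 9, b_4 = 8, b_5 = 0, b_6 = 2, b_7 = 7, b_8 = 3, b_9 = 4, b_{10} = 1, b_{11} = 10.
The sequence repeats with period 10.
So b_{3049} = b_{1 + ((3049-1) mod 10)} = b_9 = 4.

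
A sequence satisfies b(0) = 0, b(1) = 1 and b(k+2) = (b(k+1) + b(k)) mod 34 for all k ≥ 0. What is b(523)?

Listing terms: b(0) = 0; b(1) = 1; b(2) = 1; b(3) = 2; b(4) = 3; b(5) = 5; b(6) = 8; b(7) = 13; b(8) = 21; b(9) = 0; b(10) = 21; b(11) = 21; b(12) = 8; b(13) = 29; b(14) = 3; b(15) = 32; b(16) = 1; b(17) = 33; b(18) = 0; b(19) = 33; b(20) = 33; b(21) = 32; b(22) = 31; b(23) = 29; b(24) = 26; b(25) = 21; b(26) = 13; b(27) = 0; b(28) = 13; b(29) = 13; b(30) = 26; b(31) = 5; b(32) = 31; b(33) = 2; b(34) = 33; b(35) = 1; b(36) = 0; b(37) = 1.
Since (b(36), b(37)) = (b(0), b(1)) = (0, 1) (two consecutive terms determine the rest), the sequence is periodic with period 36.
(523 - 0) mod 36 = 19, so b(523) = b(19) = 33.

33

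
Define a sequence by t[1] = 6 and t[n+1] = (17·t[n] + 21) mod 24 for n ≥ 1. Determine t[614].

15

Listing terms: t[1] = 6,  t[2] = 3,  t[3] = 0,  t[4] = 21,  t[5] = 18,  t[6] = 15,  t[7] = 12,  t[8] = 9,  t[9] = 6.
Since t[9] = t[1] = 6, the sequence is periodic with period 8.
So t[614] = t[1 + ((614-1) mod 8)] = t[6] = 15.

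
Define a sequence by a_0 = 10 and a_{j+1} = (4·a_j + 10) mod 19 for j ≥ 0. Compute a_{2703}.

Computing terms: a_0 = 10; a_1 = 12; a_2 = 1; a_3 = 14; a_4 = 9; a_5 = 8; a_6 = 4; a_7 = 7; a_8 = 0; a_9 = 10.
Since a_9 = a_0 = 10, the sequence is periodic with period 9.
So a_{2703} = a_{0 + ((2703-0) mod 9)} = a_3 = 14.

14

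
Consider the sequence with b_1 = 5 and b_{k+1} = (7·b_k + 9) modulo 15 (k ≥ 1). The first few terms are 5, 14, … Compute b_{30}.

14

We have b_1 = 5,  b_2 = 14,  b_3 = 2,  b_4 = 8,  b_5 = 5.
The sequence repeats with period 4.
So b_{30} = b_{1 + ((30-1) mod 4)} = b_2 = 14.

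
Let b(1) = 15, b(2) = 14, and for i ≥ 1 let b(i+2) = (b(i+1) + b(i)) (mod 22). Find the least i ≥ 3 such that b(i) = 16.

Computing terms: b(1) = 15; b(2) = 14; b(3) = 7; b(4) = 21; b(5) = 6; b(6) = 5; b(7) = 11; b(8) = 16; b(9) = 5; b(10) = 21; b(11) = 4; b(12) = 3; b(13) = 7; b(14) = 10; b(15) = 17; b(16) = 5; b(17) = 0; b(18) = 5; b(19) = 5; b(20) = 10; b(21) = 15; b(22) = 3; b(23) = 18; b(24) = 21; b(25) = 17; b(26) = 16; b(27) = 11; b(28) = 5; b(29) = 16; b(30) = 21; b(31) = 15; b(32) = 14.
Since (b(31), b(32)) = (b(1), b(2)) = (15, 14) (two consecutive terms determine the rest), the sequence is periodic with period 30.
The value 16 first appears (with i ≥ 3) at b(8).

8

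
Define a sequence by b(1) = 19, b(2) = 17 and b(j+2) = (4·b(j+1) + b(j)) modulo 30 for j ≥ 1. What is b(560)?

1

Listing terms: b(1) = 19,  b(2) = 17,  b(3) = 27,  b(4) = 5,  b(5) = 17,  b(6) = 13,  b(7) = 9,  b(8) = 19,  b(9) = 25,  b(10) = 29,  b(11) = 21,  b(12) = 23,  b(13) = 23,  b(14) = 25,  b(15) = 3,  b(16) = 7,  b(17) = 1,  b(18) = 11,  b(19) = 15,  b(20) = 11,  b(21) = 29,  b(22) = 7,  b(23) = 27,  b(24) = 25,  b(25) = 7,  b(26) = 23,  b(27) = 9,  b(28) = 29,  b(29) = 5,  b(30) = 19,  b(31) = 21,  b(32) = 13,  b(33) = 13,  b(34) = 5,  b(35) = 3,  b(36) = 17,  b(37) = 11,  b(38) = 1,  b(39) = 15,  b(40) = 1,  b(41) = 19,  b(42) = 17.
The sequence repeats with period 40.
(560 - 1) mod 40 = 39, so b(560) = b(40) = 1.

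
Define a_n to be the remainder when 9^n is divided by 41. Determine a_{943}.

We have a_1 = 9, a_2 = 40, a_3 = 32, a_4 = 1, a_5 = 9.
Since a_5 = a_1 = 9, the sequence is periodic with period 4.
(943 - 1) mod 4 = 2, so a_{943} = a_3 = 32.

32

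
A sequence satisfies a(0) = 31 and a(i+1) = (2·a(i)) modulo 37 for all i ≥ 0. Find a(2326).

22

Listing terms: a(0) = 31,  a(1) = 25,  a(2) = 13,  a(3) = 26,  a(4) = 15,  a(5) = 30,  a(6) = 23,  a(7) = 9,  a(8) = 18,  a(9) = 36,  a(10) = 35,  a(11) = 33,  a(12) = 29,  a(13) = 21,  a(14) = 5,  a(15) = 10,  a(16) = 20,  a(17) = 3,  a(18) = 6,  a(19) = 12,  a(20) = 24,  a(21) = 11,  a(22) = 22,  a(23) = 7,  a(24) = 14,  a(25) = 28,  a(26) = 19,  a(27) = 1,  a(28) = 2,  a(29) = 4,  a(30) = 8,  a(31) = 16,  a(32) = 32,  a(33) = 27,  a(34) = 17,  a(35) = 34,  a(36) = 31.
Since a(36) = a(0) = 31, the sequence is periodic with period 36.
So a(2326) = a(0 + ((2326-0) mod 36)) = a(22) = 22.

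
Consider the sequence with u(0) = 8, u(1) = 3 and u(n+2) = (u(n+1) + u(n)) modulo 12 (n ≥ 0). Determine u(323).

11

Computing terms: u(0) = 8; u(1) = 3; u(2) = 11; u(3) = 2; u(4) = 1; u(5) = 3; u(6) = 4; u(7) = 7; u(8) = 11; u(9) = 6; u(10) = 5; u(11) = 11; u(12) = 4; u(13) = 3; u(14) = 7; u(15) = 10; u(16) = 5; u(17) = 3; u(18) = 8; u(19) = 11; u(20) = 7; u(21) = 6; u(22) = 1; u(23) = 7; u(24) = 8; u(25) = 3.
The sequence repeats with period 24.
So u(323) = u(0 + ((323-0) mod 24)) = u(11) = 11.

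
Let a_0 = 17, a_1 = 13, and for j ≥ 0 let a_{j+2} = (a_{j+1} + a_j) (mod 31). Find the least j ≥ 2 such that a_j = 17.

15

a_0 = 17,  a_1 = 13,  a_2 = 30,  a_3 = 12,  a_4 = 11,  a_5 = 23,  a_6 = 3,  a_7 = 26,  a_8 = 29,  a_9 = 24,  a_{10} = 22,  a_{11} = 15,  a_{12} = 6,  a_{13} = 21,  a_{14} = 27,  a_{15} = 17,  a_{16} = 13.
The sequence repeats with period 15.
The value 17 next appears (with j ≥ 2) at a_{15}.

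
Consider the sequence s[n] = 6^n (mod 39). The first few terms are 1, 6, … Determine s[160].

9

We have s[0] = 1; s[1] = 6; s[2] = 36; s[3] = 21; s[4] = 9; s[5] = 15; s[6] = 12; s[7] = 33; s[8] = 3; s[9] = 18; s[10] = 30; s[11] = 24; s[12] = 27; s[13] = 6.
Since s[13] = s[1] = 6, the sequence is eventually periodic: after a pre-period of length 1 it cycles with period 12.
For n ≥ 1, s[n] depends only on (n - 1) mod 12. (160 - 1) mod 12 = 3, so s[160] = s[4] = 9.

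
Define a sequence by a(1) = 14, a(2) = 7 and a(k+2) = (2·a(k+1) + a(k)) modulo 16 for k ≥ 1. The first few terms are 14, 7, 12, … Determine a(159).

8

Listing terms: a(1) = 14; a(2) = 7; a(3) = 12; a(4) = 15; a(5) = 10; a(6) = 3; a(7) = 0; a(8) = 3; a(9) = 6; a(10) = 15; a(11) = 4; a(12) = 7; a(13) = 2; a(14) = 11; a(15) = 8; a(16) = 11; a(17) = 14; a(18) = 7.
The sequence repeats with period 16.
So a(159) = a(1 + ((159-1) mod 16)) = a(15) = 8.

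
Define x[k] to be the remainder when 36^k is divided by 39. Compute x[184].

3

We have x[0] = 1; x[1] = 36; x[2] = 9; x[3] = 12; x[4] = 3; x[5] = 30; x[6] = 27; x[7] = 36.
Since x[7] = x[1] = 36, the sequence is eventually periodic: after a pre-period of length 1 it cycles with period 6.
For k ≥ 1, x[k] depends only on (k - 1) mod 6. (184 - 1) mod 6 = 3, so x[184] = x[4] = 3.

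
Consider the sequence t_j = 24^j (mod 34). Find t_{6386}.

32

We have t_0 = 1,  t_1 = 24,  t_2 = 32,  t_3 = 20,  t_4 = 4,  t_5 = 28,  t_6 = 26,  t_7 = 12,  t_8 = 16,  t_9 = 10,  t_{10} = 2,  t_{11} = 14,  t_{12} = 30,  t_{13} = 6,  t_{14} = 8,  t_{15} = 22,  t_{16} = 18,  t_{17} = 24.
Since t_{17} = t_1 = 24, the sequence is eventually periodic: after a pre-period of length 1 it cycles with period 16.
For j ≥ 1, t_j depends only on (j - 1) mod 16. (6386 - 1) mod 16 = 1, so t_{6386} = t_2 = 32.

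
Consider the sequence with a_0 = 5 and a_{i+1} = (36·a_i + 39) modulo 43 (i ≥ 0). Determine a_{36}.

Listing terms: a_0 = 5, a_1 = 4, a_2 = 11, a_3 = 5.
Since a_3 = a_0 = 5, the sequence is periodic with period 3.
So a_{36} = a_{0 + ((36-0) mod 3)} = a_0 = 5.

5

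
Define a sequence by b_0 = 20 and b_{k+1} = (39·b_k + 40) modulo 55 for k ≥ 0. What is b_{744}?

35

Listing terms: b_0 = 20,  b_1 = 50,  b_2 = 10,  b_3 = 45,  b_4 = 35,  b_5 = 30,  b_6 = 0,  b_7 = 40,  b_8 = 5,  b_9 = 15,  b_{10} = 20.
Since b_{10} = b_0 = 20, the sequence is periodic with period 10.
So b_{744} = b_{0 + ((744-0) mod 10)} = b_4 = 35.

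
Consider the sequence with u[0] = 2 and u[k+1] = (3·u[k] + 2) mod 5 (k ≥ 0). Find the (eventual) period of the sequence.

We have u[0] = 2,  u[1] = 3,  u[2] = 1,  u[3] = 0,  u[4] = 2.
Since u[4] = u[0] = 2, the sequence is periodic with period 4.

4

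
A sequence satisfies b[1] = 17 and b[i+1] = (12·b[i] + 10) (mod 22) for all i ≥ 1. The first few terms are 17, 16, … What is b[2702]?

Computing terms: b[1] = 17,  b[2] = 16,  b[3] = 4,  b[4] = 14,  b[5] = 2,  b[6] = 12,  b[7] = 0,  b[8] = 10,  b[9] = 20,  b[10] = 8,  b[11] = 18,  b[12] = 6,  b[13] = 16.
Since b[13] = b[2] = 16, the sequence is eventually periodic: after a pre-period of length 1 it cycles with period 11.
For i ≥ 2, b[i] depends only on (i - 2) mod 11. (2702 - 2) mod 11 = 5, so b[2702] = b[7] = 0.

0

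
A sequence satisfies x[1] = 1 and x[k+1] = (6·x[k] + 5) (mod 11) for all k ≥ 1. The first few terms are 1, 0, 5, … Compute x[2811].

We have x[1] = 1,  x[2] = 0,  x[3] = 5,  x[4] = 2,  x[5] = 6,  x[6] = 8,  x[7] = 9,  x[8] = 4,  x[9] = 7,  x[10] = 3,  x[11] = 1.
The sequence repeats with period 10.
So x[2811] = x[1 + ((2811-1) mod 10)] = x[1] = 1.

1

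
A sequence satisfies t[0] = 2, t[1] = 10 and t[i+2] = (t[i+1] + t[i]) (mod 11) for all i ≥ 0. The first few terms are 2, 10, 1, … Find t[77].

3

Computing terms: t[0] = 2,  t[1] = 10,  t[2] = 1,  t[3] = 0,  t[4] = 1,  t[5] = 1,  t[6] = 2,  t[7] = 3,  t[8] = 5,  t[9] = 8,  t[10] = 2,  t[11] = 10.
The sequence repeats with period 10.
So t[77] = t[0 + ((77-0) mod 10)] = t[7] = 3.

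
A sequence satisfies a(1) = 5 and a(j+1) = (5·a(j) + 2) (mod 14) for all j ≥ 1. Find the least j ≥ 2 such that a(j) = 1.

Computing terms: a(1) = 5, a(2) = 13, a(3) = 11, a(4) = 1, a(5) = 7, a(6) = 9, a(7) = 5.
The sequence repeats with period 6.
The value 1 first appears (with j ≥ 2) at a(4).

4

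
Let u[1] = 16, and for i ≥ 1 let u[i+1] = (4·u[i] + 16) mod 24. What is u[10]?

16

u[1] = 16, u[2] = 8, u[3] = 0, u[4] = 16.
The sequence repeats with period 3.
So u[10] = u[1 + ((10-1) mod 3)] = u[1] = 16.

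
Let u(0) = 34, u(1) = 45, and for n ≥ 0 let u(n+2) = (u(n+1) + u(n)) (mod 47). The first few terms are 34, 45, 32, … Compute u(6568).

Computing terms: u(0) = 34, u(1) = 45, u(2) = 32, u(3) = 30, u(4) = 15, u(5) = 45, u(6) = 13, u(7) = 11, u(8) = 24, u(9) = 35, u(10) = 12, u(11) = 0, u(12) = 12, u(13) = 12, u(14) = 24, u(15) = 36, u(16) = 13, u(17) = 2, u(18) = 15, u(19) = 17, u(20) = 32, u(21) = 2, u(22) = 34, u(23) = 36, u(24) = 23, u(25) = 12, u(26) = 35, u(27) = 0, u(28) = 35, u(29) = 35, u(30) = 23, u(31) = 11, u(32) = 34, u(33) = 45.
Since (u(32), u(33)) = (u(0), u(1)) = (34, 45) (two consecutive terms determine the rest), the sequence is periodic with period 32.
So u(6568) = u(0 + ((6568-0) mod 32)) = u(8) = 24.

24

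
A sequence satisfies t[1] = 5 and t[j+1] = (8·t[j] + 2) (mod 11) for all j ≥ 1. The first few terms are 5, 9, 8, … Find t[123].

8

Computing terms: t[1] = 5, t[2] = 9, t[3] = 8, t[4] = 0, t[5] = 2, t[6] = 7, t[7] = 3, t[8] = 4, t[9] = 1, t[10] = 10, t[11] = 5.
The sequence repeats with period 10.
(123 - 1) mod 10 = 2, so t[123] = t[3] = 8.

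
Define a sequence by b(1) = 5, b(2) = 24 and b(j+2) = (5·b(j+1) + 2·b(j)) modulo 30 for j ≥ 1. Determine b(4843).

20

Computing terms: b(1) = 5; b(2) = 24; b(3) = 10; b(4) = 8; b(5) = 0; b(6) = 16; b(7) = 20; b(8) = 12; b(9) = 10; b(10) = 14; b(11) = 0; b(12) = 28; b(13) = 20; b(14) = 6; b(15) = 10; b(16) = 2; b(17) = 0; b(18) = 4; b(19) = 20; b(20) = 18; b(21) = 10; b(22) = 26; b(23) = 0; b(24) = 22; b(25) = 20; b(26) = 24; b(27) = 10.
Since (b(26), b(27)) = (b(2), b(3)) = (24, 10) (two consecutive terms determine the rest), the sequence is eventually periodic: after a pre-period of length 1 it cycles with period 24.
For j ≥ 2, b(j) depends only on (j - 2) mod 24. (4843 - 2) mod 24 = 17, so b(4843) = b(19) = 20.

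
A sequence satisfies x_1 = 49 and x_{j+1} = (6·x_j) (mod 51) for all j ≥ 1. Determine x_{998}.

3

We have x_1 = 49, x_2 = 39, x_3 = 30, x_4 = 27, x_5 = 9, x_6 = 3, x_7 = 18, x_8 = 6, x_9 = 36, x_{10} = 12, x_{11} = 21, x_{12} = 24, x_{13} = 42, x_{14} = 48, x_{15} = 33, x_{16} = 45, x_{17} = 15, x_{18} = 39.
Since x_{18} = x_2 = 39, the sequence is eventually periodic: after a pre-period of length 1 it cycles with period 16.
For j ≥ 2, x_j depends only on (j - 2) mod 16. (998 - 2) mod 16 = 4, so x_{998} = x_6 = 3.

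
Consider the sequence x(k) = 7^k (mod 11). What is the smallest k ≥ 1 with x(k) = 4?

6

x(0) = 1, x(1) = 7, x(2) = 5, x(3) = 2, x(4) = 3, x(5) = 10, x(6) = 4, x(7) = 6, x(8) = 9, x(9) = 8, x(10) = 1.
The sequence repeats with period 10.
The value 4 first appears (with k ≥ 1) at x(6).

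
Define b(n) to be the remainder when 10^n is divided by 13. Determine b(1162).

3

We have b(1) = 10, b(2) = 9, b(3) = 12, b(4) = 3, b(5) = 4, b(6) = 1, b(7) = 10.
The sequence repeats with period 6.
(1162 - 1) mod 6 = 3, so b(1162) = b(4) = 3.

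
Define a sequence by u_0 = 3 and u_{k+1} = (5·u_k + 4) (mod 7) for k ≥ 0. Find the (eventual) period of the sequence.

6

We have u_0 = 3; u_1 = 5; u_2 = 1; u_3 = 2; u_4 = 0; u_5 = 4; u_6 = 3.
The sequence repeats with period 6.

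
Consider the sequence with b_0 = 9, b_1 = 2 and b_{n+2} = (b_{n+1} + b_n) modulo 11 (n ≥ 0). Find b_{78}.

b_0 = 9,  b_1 = 2,  b_2 = 0,  b_3 = 2,  b_4 = 2,  b_5 = 4,  b_6 = 6,  b_7 = 10,  b_8 = 5,  b_9 = 4,  b_{10} = 9,  b_{11} = 2.
The sequence repeats with period 10.
(78 - 0) mod 10 = 8, so b_{78} = b_8 = 5.

5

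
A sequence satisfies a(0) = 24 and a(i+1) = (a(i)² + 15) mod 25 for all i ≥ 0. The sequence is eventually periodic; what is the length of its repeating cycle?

Listing terms: a(0) = 24, a(1) = 16, a(2) = 21, a(3) = 6, a(4) = 1, a(5) = 16.
Since a(5) = a(1) = 16, the sequence is eventually periodic: after a pre-period of length 1 it cycles with period 4.

4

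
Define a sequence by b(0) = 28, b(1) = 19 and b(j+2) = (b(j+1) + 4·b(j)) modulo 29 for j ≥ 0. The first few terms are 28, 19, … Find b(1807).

Computing terms: b(0) = 28, b(1) = 19, b(2) = 15, b(3) = 4, b(4) = 6, b(5) = 22, b(6) = 17, b(7) = 18, b(8) = 28, b(9) = 13, b(10) = 9, b(11) = 3, b(12) = 10, b(13) = 22, b(14) = 4, b(15) = 5, b(16) = 21, b(17) = 12, b(18) = 9, b(19) = 28, b(20) = 6, b(21) = 2, b(22) = 26, b(23) = 5, b(24) = 22, b(25) = 13, b(26) = 14, b(27) = 8, b(28) = 6, b(29) = 9, b(30) = 4, b(31) = 11, b(32) = 27, b(33) = 13, b(34) = 5, b(35) = 28, b(36) = 19.
Since (b(35), b(36)) = (b(0), b(1)) = (28, 19) (two consecutive terms determine the rest), the sequence is periodic with period 35.
So b(1807) = b(0 + ((1807-0) mod 35)) = b(22) = 26.

26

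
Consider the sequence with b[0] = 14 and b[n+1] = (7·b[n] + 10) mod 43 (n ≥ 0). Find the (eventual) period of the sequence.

We have b[0] = 14,  b[1] = 22,  b[2] = 35,  b[3] = 40,  b[4] = 32,  b[5] = 19,  b[6] = 14.
Since b[6] = b[0] = 14, the sequence is periodic with period 6.

6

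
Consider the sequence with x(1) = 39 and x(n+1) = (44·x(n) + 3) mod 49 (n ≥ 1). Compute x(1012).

39

Listing terms: x(1) = 39,  x(2) = 4,  x(3) = 32,  x(4) = 39.
The sequence repeats with period 3.
So x(1012) = x(1 + ((1012-1) mod 3)) = x(1) = 39.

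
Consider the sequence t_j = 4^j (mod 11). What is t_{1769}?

3

Computing terms: t_0 = 1,  t_1 = 4,  t_2 = 5,  t_3 = 9,  t_4 = 3,  t_5 = 1.
Since t_5 = t_0 = 1, the sequence is periodic with period 5.
So t_{1769} = t_{0 + ((1769-0) mod 5)} = t_4 = 3.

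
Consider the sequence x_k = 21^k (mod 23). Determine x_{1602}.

13

We have x_0 = 1, x_1 = 21, x_2 = 4, x_3 = 15, x_4 = 16, x_5 = 14, x_6 = 18, x_7 = 10, x_8 = 3, x_9 = 17, x_{10} = 12, x_{11} = 22, x_{12} = 2, x_{13} = 19, x_{14} = 8, x_{15} = 7, x_{16} = 9, x_{17} = 5, x_{18} = 13, x_{19} = 20, x_{20} = 6, x_{21} = 11, x_{22} = 1.
The sequence repeats with period 22.
So x_{1602} = x_{0 + ((1602-0) mod 22)} = x_{18} = 13.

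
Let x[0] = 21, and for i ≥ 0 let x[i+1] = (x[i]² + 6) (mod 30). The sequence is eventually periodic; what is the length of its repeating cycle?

x[0] = 21, x[1] = 27, x[2] = 15, x[3] = 21.
Since x[3] = x[0] = 21, the sequence is periodic with period 3.

3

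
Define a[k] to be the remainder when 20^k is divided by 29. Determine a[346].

25

Computing terms: a[0] = 1, a[1] = 20, a[2] = 23, a[3] = 25, a[4] = 7, a[5] = 24, a[6] = 16, a[7] = 1.
Since a[7] = a[0] = 1, the sequence is periodic with period 7.
So a[346] = a[0 + ((346-0) mod 7)] = a[3] = 25.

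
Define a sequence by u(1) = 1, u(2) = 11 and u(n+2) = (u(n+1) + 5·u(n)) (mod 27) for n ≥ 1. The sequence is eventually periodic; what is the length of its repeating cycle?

Listing terms: u(1) = 1, u(2) = 11, u(3) = 16, u(4) = 17, u(5) = 16, u(6) = 20, u(7) = 19, u(8) = 11, u(9) = 25, u(10) = 26, u(11) = 16, u(12) = 11, u(13) = 10, u(14) = 11, u(15) = 7, u(16) = 8, u(17) = 16, u(18) = 2, u(19) = 1, u(20) = 11.
The sequence repeats with period 18.

18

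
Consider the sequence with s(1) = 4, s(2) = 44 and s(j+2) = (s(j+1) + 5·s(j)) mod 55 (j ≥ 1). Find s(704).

Computing terms: s(1) = 4; s(2) = 44; s(3) = 9; s(4) = 9; s(5) = 54; s(6) = 44; s(7) = 39; s(8) = 39; s(9) = 14; s(10) = 44; s(11) = 4; s(12) = 4; s(13) = 24; s(14) = 44; s(15) = 54; s(16) = 54; s(17) = 49; s(18) = 44; s(19) = 14; s(20) = 14; s(21) = 29; s(22) = 44; s(23) = 24; s(24) = 24; s(25) = 34; s(26) = 44; s(27) = 49; s(28) = 49; s(29) = 19; s(30) = 44; s(31) = 29; s(32) = 29; s(33) = 9; s(34) = 44; s(35) = 34; s(36) = 34; s(37) = 39; s(38) = 44; s(39) = 19; s(40) = 19; s(41) = 4; s(42) = 44.
Since (s(41), s(42)) = (s(1), s(2)) = (4, 44) (two consecutive terms determine the rest), the sequence is periodic with period 40.
(704 - 1) mod 40 = 23, so s(704) = s(24) = 24.

24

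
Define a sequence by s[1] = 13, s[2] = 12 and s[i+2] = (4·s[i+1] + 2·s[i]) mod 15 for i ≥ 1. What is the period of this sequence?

12

Computing terms: s[1] = 13,  s[2] = 12,  s[3] = 14,  s[4] = 5,  s[5] = 3,  s[6] = 7,  s[7] = 4,  s[8] = 0,  s[9] = 8,  s[10] = 2,  s[11] = 9,  s[12] = 10,  s[13] = 13,  s[14] = 12.
Since (s[13], s[14]) = (s[1], s[2]) = (13, 12) (two consecutive terms determine the rest), the sequence is periodic with period 12.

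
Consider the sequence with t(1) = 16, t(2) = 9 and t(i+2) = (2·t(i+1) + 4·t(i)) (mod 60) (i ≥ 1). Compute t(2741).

56

t(1) = 16; t(2) = 9; t(3) = 22; t(4) = 20; t(5) = 8; t(6) = 36; t(7) = 44; t(8) = 52; t(9) = 40; t(10) = 48; t(11) = 16; t(12) = 44; t(13) = 32; t(14) = 0; t(15) = 8; t(16) = 16; t(17) = 4; t(18) = 12; t(19) = 40; t(20) = 8; t(21) = 56; t(22) = 24; t(23) = 32; t(24) = 40; t(25) = 28; t(26) = 36; t(27) = 4; t(28) = 32; t(29) = 20; t(30) = 48; t(31) = 56; t(32) = 4; t(33) = 52; t(34) = 0; t(35) = 28; t(36) = 56; t(37) = 44; t(38) = 12; t(39) = 20; t(40) = 28; t(41) = 16; t(42) = 24; t(43) = 52; t(44) = 20; t(45) = 8.
Since (t(44), t(45)) = (t(4), t(5)) = (20, 8) (two consecutive terms determine the rest), the sequence is eventually periodic: after a pre-period of length 3 it cycles with period 40.
For i ≥ 4, t(i) depends only on (i - 4) mod 40. (2741 - 4) mod 40 = 17, so t(2741) = t(21) = 56.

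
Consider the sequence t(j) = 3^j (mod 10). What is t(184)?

Computing terms: t(0) = 1, t(1) = 3, t(2) = 9, t(3) = 7, t(4) = 1.
The sequence repeats with period 4.
So t(184) = t(0 + ((184-0) mod 4)) = t(0) = 1.

1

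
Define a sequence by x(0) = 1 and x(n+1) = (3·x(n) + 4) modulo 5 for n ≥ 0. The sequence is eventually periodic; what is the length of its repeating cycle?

x(0) = 1,  x(1) = 2,  x(2) = 0,  x(3) = 4,  x(4) = 1.
The sequence repeats with period 4.

4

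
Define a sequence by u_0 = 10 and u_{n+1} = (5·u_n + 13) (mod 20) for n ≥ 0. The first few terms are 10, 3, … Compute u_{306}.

We have u_0 = 10, u_1 = 3, u_2 = 8, u_3 = 13, u_4 = 18, u_5 = 3.
Since u_5 = u_1 = 3, the sequence is eventually periodic: after a pre-period of length 1 it cycles with period 4.
For n ≥ 1, u_n depends only on (n - 1) mod 4. (306 - 1) mod 4 = 1, so u_{306} = u_2 = 8.

8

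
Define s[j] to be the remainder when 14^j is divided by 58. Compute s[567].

We have s[0] = 1,  s[1] = 14,  s[2] = 22,  s[3] = 18,  s[4] = 20,  s[5] = 48,  s[6] = 34,  s[7] = 12,  s[8] = 52,  s[9] = 32,  s[10] = 42,  s[11] = 8,  s[12] = 54,  s[13] = 2,  s[14] = 28,  s[15] = 44,  s[16] = 36,  s[17] = 40,  s[18] = 38,  s[19] = 10,  s[20] = 24,  s[21] = 46,  s[22] = 6,  s[23] = 26,  s[24] = 16,  s[25] = 50,  s[26] = 4,  s[27] = 56,  s[28] = 30,  s[29] = 14.
Since s[29] = s[1] = 14, the sequence is eventually periodic: after a pre-period of length 1 it cycles with period 28.
For j ≥ 1, s[j] depends only on (j - 1) mod 28. (567 - 1) mod 28 = 6, so s[567] = s[7] = 12.

12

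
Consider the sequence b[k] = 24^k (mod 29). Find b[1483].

We have b[1] = 24,  b[2] = 25,  b[3] = 20,  b[4] = 16,  b[5] = 7,  b[6] = 23,  b[7] = 1,  b[8] = 24.
The sequence repeats with period 7.
(1483 - 1) mod 7 = 5, so b[1483] = b[6] = 23.

23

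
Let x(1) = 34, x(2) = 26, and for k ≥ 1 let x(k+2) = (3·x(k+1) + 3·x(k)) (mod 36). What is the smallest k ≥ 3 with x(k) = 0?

x(1) = 34,  x(2) = 26,  x(3) = 0,  x(4) = 6,  x(5) = 18,  x(6) = 0,  x(7) = 18,  x(8) = 18,  x(9) = 0.
Since (x(8), x(9)) = (x(5), x(6)) = (18, 0) (two consecutive terms determine the rest), the sequence is eventually periodic: after a pre-period of length 4 it cycles with period 3.
The value 0 first appears (with k ≥ 3) at x(3).

3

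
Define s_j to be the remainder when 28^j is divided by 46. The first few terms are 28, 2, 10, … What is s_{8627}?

s_1 = 28, s_2 = 2, s_3 = 10, s_4 = 4, s_5 = 20, s_6 = 8, s_7 = 40, s_8 = 16, s_9 = 34, s_{10} = 32, s_{11} = 22, s_{12} = 18, s_{13} = 44, s_{14} = 36, s_{15} = 42, s_{16} = 26, s_{17} = 38, s_{18} = 6, s_{19} = 30, s_{20} = 12, s_{21} = 14, s_{22} = 24, s_{23} = 28.
The sequence repeats with period 22.
(8627 - 1) mod 22 = 2, so s_{8627} = s_3 = 10.

10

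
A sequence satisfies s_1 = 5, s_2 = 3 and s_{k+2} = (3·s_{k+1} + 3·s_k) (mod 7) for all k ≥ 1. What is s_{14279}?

We have s_1 = 5,  s_2 = 3,  s_3 = 3,  s_4 = 4,  s_5 = 0,  s_6 = 5,  s_7 = 1,  s_8 = 4,  s_9 = 1,  s_{10} = 1,  s_{11} = 6,  s_{12} = 0,  s_{13} = 4,  s_{14} = 5,  s_{15} = 6,  s_{16} = 5,  s_{17} = 5,  s_{18} = 2,  s_{19} = 0,  s_{20} = 6,  s_{21} = 4,  s_{22} = 2,  s_{23} = 4,  s_{24} = 4,  s_{25} = 3,  s_{26} = 0,  s_{27} = 2,  s_{28} = 6,  s_{29} = 3,  s_{30} = 6,  s_{31} = 6,  s_{32} = 1,  s_{33} = 0,  s_{34} = 3,  s_{35} = 2,  s_{36} = 1,  s_{37} = 2,  s_{38} = 2,  s_{39} = 5,  s_{40} = 0,  s_{41} = 1,  s_{42} = 3,  s_{43} = 5,  s_{44} = 3.
The sequence repeats with period 42.
So s_{14279} = s_{1 + ((14279-1) mod 42)} = s_{41} = 1.

1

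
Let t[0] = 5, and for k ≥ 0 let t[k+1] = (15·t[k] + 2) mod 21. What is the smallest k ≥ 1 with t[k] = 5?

7

t[0] = 5, t[1] = 14, t[2] = 2, t[3] = 11, t[4] = 20, t[5] = 8, t[6] = 17, t[7] = 5.
Since t[7] = t[0] = 5, the sequence is periodic with period 7.
The value 5 next appears (with k ≥ 1) at t[7].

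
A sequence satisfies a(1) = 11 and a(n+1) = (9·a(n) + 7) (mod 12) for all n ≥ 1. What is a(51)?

Listing terms: a(1) = 11; a(2) = 10; a(3) = 1; a(4) = 4; a(5) = 7; a(6) = 10.
Since a(6) = a(2) = 10, the sequence is eventually periodic: after a pre-period of length 1 it cycles with period 4.
For n ≥ 2, a(n) depends only on (n - 2) mod 4. (51 - 2) mod 4 = 1, so a(51) = a(3) = 1.

1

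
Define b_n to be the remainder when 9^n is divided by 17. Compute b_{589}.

8

Computing terms: b_1 = 9; b_2 = 13; b_3 = 15; b_4 = 16; b_5 = 8; b_6 = 4; b_7 = 2; b_8 = 1; b_9 = 9.
Since b_9 = b_1 = 9, the sequence is periodic with period 8.
So b_{589} = b_{1 + ((589-1) mod 8)} = b_5 = 8.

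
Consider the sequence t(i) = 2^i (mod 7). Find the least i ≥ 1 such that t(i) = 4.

2

We have t(0) = 1; t(1) = 2; t(2) = 4; t(3) = 1.
The sequence repeats with period 3.
The value 4 first appears (with i ≥ 1) at t(2).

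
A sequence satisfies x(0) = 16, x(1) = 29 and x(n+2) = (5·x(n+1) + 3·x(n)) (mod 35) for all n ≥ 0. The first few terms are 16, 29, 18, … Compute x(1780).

29

We have x(0) = 16,  x(1) = 29,  x(2) = 18,  x(3) = 2,  x(4) = 29,  x(5) = 11,  x(6) = 2,  x(7) = 8,  x(8) = 11,  x(9) = 9,  x(10) = 8,  x(11) = 32,  x(12) = 9,  x(13) = 1,  x(14) = 32,  x(15) = 23,  x(16) = 1,  x(17) = 4,  x(18) = 23,  x(19) = 22,  x(20) = 4,  x(21) = 16,  x(22) = 22,  x(23) = 18,  x(24) = 16,  x(25) = 29.
Since (x(24), x(25)) = (x(0), x(1)) = (16, 29) (two consecutive terms determine the rest), the sequence is periodic with period 24.
So x(1780) = x(0 + ((1780-0) mod 24)) = x(4) = 29.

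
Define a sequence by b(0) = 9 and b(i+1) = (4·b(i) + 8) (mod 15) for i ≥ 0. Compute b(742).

Listing terms: b(0) = 9; b(1) = 14; b(2) = 4; b(3) = 9.
The sequence repeats with period 3.
So b(742) = b(0 + ((742-0) mod 3)) = b(1) = 14.

14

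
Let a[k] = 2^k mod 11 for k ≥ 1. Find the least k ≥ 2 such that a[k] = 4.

We have a[1] = 2, a[2] = 4, a[3] = 8, a[4] = 5, a[5] = 10, a[6] = 9, a[7] = 7, a[8] = 3, a[9] = 6, a[10] = 1, a[11] = 2.
The sequence repeats with period 10.
The value 4 first appears (with k ≥ 2) at a[2].

2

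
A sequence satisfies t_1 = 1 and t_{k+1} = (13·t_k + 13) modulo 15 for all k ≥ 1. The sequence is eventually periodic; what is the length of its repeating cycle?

3

Computing terms: t_1 = 1, t_2 = 11, t_3 = 6, t_4 = 1.
Since t_4 = t_1 = 1, the sequence is periodic with period 3.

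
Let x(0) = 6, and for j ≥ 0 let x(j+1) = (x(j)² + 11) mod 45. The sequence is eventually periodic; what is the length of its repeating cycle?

Listing terms: x(0) = 6; x(1) = 2; x(2) = 15; x(3) = 11; x(4) = 42; x(5) = 20; x(6) = 6.
The sequence repeats with period 6.

6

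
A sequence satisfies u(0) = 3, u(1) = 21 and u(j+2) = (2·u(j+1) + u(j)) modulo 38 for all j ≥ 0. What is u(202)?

7

Computing terms: u(0) = 3; u(1) = 21; u(2) = 7; u(3) = 35; u(4) = 1; u(5) = 37; u(6) = 37; u(7) = 35; u(8) = 31; u(9) = 21; u(10) = 35; u(11) = 15; u(12) = 27; u(13) = 31; u(14) = 13; u(15) = 19; u(16) = 13; u(17) = 7; u(18) = 27; u(19) = 23; u(20) = 35; u(21) = 17; u(22) = 31; u(23) = 3; u(24) = 37; u(25) = 1; u(26) = 1; u(27) = 3; u(28) = 7; u(29) = 17; u(30) = 3; u(31) = 23; u(32) = 11; u(33) = 7; u(34) = 25; u(35) = 19; u(36) = 25; u(37) = 31; u(38) = 11; u(39) = 15; u(40) = 3; u(41) = 21.
The sequence repeats with period 40.
(202 - 0) mod 40 = 2, so u(202) = u(2) = 7.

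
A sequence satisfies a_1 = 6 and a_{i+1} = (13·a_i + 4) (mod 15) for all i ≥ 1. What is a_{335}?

10

a_1 = 6, a_2 = 7, a_3 = 5, a_4 = 9, a_5 = 1, a_6 = 2, a_7 = 0, a_8 = 4, a_9 = 11, a_{10} = 12, a_{11} = 10, a_{12} = 14, a_{13} = 6.
The sequence repeats with period 12.
So a_{335} = a_{1 + ((335-1) mod 12)} = a_{11} = 10.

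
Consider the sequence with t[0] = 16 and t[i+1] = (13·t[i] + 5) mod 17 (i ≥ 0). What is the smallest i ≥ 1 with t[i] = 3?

t[0] = 16, t[1] = 9, t[2] = 3, t[3] = 10, t[4] = 16.
The sequence repeats with period 4.
The value 3 first appears (with i ≥ 1) at t[2].

2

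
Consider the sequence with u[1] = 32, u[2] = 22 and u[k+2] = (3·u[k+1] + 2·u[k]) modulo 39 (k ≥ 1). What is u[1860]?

2

Listing terms: u[1] = 32,  u[2] = 22,  u[3] = 13,  u[4] = 5,  u[5] = 2,  u[6] = 16,  u[7] = 13,  u[8] = 32,  u[9] = 5,  u[10] = 1,  u[11] = 13,  u[12] = 2,  u[13] = 32,  u[14] = 22.
The sequence repeats with period 12.
(1860 - 1) mod 12 = 11, so u[1860] = u[12] = 2.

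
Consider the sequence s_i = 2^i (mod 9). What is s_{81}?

Listing terms: s_1 = 2; s_2 = 4; s_3 = 8; s_4 = 7; s_5 = 5; s_6 = 1; s_7 = 2.
Since s_7 = s_1 = 2, the sequence is periodic with period 6.
(81 - 1) mod 6 = 2, so s_{81} = s_3 = 8.

8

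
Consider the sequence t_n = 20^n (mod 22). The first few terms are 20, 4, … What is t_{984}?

We have t_1 = 20,  t_2 = 4,  t_3 = 14,  t_4 = 16,  t_5 = 12,  t_6 = 20.
The sequence repeats with period 5.
(984 - 1) mod 5 = 3, so t_{984} = t_4 = 16.

16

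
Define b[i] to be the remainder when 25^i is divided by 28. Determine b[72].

1

b[0] = 1, b[1] = 25, b[2] = 9, b[3] = 1.
Since b[3] = b[0] = 1, the sequence is periodic with period 3.
So b[72] = b[0 + ((72-0) mod 3)] = b[0] = 1.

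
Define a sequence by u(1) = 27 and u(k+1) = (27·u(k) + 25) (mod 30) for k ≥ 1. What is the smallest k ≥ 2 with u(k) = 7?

Listing terms: u(1) = 27; u(2) = 4; u(3) = 13; u(4) = 16; u(5) = 7; u(6) = 4.
Since u(6) = u(2) = 4, the sequence is eventually periodic: after a pre-period of length 1 it cycles with period 4.
The value 7 first appears (with k ≥ 2) at u(5).

5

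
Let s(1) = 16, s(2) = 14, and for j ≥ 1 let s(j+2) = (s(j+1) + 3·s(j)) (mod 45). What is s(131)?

We have s(1) = 16, s(2) = 14, s(3) = 17, s(4) = 14, s(5) = 20, s(6) = 17, s(7) = 32, s(8) = 38, s(9) = 44, s(10) = 23, s(11) = 20, s(12) = 44, s(13) = 14, s(14) = 11, s(15) = 8, s(16) = 41, s(17) = 20, s(18) = 8, s(19) = 23, s(20) = 2, s(21) = 26, s(22) = 32, s(23) = 20, s(24) = 26, s(25) = 41, s(26) = 29, s(27) = 17, s(28) = 14.
Since (s(27), s(28)) = (s(3), s(4)) = (17, 14) (two consecutive terms determine the rest), the sequence is eventually periodic: after a pre-period of length 2 it cycles with period 24.
For j ≥ 3, s(j) depends only on (j - 3) mod 24. (131 - 3) mod 24 = 8, so s(131) = s(11) = 20.

20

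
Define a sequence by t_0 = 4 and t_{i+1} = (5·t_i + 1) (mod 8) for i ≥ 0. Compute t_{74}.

t_0 = 4; t_1 = 5; t_2 = 2; t_3 = 3; t_4 = 0; t_5 = 1; t_6 = 6; t_7 = 7; t_8 = 4.
Since t_8 = t_0 = 4, the sequence is periodic with period 8.
(74 - 0) mod 8 = 2, so t_{74} = t_2 = 2.

2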